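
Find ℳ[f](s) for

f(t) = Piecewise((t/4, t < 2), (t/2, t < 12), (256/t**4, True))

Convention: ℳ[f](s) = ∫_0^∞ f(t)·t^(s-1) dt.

(970*12**s*s - 3890*12**s - 81*2**s*s + 324*2**s)/(162*(s**2 - 3*s - 4))
  -1 < Re(s) < 4

reversing the common scale on t: t/2 on [0, 1); t on [1, 6); 16/t**4 on [6, ∞)
strip the common scale on t: t on [0, 1/2); 2*t on [1/2, 3); t**(-4) on [3, ∞)
f breaks at 2, 12 into 3 integrals to sum
for t in [0, 2): the term is ∫ t/4·t^(s-1)
piece [2, 12): integrate t/2 against the kernel
between 12 and ∞ the integrand is 256/t**4·t^(s-1)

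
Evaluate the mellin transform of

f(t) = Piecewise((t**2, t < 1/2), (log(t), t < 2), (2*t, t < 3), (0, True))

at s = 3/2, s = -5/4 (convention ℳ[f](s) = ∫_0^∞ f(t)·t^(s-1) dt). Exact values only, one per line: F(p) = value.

F(3/2) = sqrt(2)*(-9979 + 3780*log(2) + 9072*sqrt(6))/2520
F(-5/4) = 2**(1/4)*(-100*6**(3/4) - log(2**(15*sqrt(2) + 120)) + 146 + 288*sqrt(2))/75

cuts at 1/2, 2: linearity sums the 3 kernel integrals
on [0, 1/2) integrate f = t**2 against the kernel
[1/2, 2) adds the kernel integral of log(t)
∫ 2*t·t^(s-1) over [2, 3)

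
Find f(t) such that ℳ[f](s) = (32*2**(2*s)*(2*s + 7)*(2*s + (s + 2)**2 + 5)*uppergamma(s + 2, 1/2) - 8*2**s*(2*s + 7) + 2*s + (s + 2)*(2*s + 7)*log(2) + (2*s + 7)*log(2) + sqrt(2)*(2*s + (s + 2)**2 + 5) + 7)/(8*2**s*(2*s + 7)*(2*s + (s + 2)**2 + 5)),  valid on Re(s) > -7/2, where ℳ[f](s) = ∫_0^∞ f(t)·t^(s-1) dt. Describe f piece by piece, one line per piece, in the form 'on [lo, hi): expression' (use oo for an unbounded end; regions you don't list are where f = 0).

on [0, 1/2): t**(7/2)
on [1/2, 1): t**3*log(t)
on [1, oo): t**2*exp(-t/2)

strip the shared t-power: t**(5/2) on [0, 1/2); t**2*log(t) on [1/2, 1); t*exp(-t/2) on [1, ∞)
remove the shared t-power first: t**(3/2) on [0, 1/2); t*log(t) on [1/2, 1); exp(-t/2) on [1, ∞)
integrate the 3 segments split at 1/2, 1, then add the results
over [0, 1/2), the kernel integral of t**(7/2) enters the sum
piece [1/2, 1): integrate t**3*log(t) against the kernel
between 1 and ∞ the integrand is t**2*exp(-t/2)·t^(s-1)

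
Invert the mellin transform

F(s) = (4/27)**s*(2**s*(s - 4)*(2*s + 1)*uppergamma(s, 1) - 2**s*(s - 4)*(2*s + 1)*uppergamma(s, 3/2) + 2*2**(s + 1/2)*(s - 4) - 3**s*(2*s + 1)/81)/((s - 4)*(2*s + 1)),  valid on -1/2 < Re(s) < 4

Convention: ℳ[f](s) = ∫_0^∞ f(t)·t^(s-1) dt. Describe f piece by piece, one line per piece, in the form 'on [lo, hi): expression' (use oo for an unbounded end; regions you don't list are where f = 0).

on [0, 8/27): 3*sqrt(3)*sqrt(t)/2
on [8/27, 4/9): exp(-27*t/8)
on [4/9, oo): 256/(531441*t**4)

reversing the common scale on t: 3*sqrt(2)*sqrt(t)/2 on [0, 4/9); exp(-9*t/4) on [4/9, 2/3); 16/(6561*t**4) on [2/3, ∞)
peel off the common scale on t: sqrt(6)*sqrt(t)/2 on [0, 4/3); exp(-3*t/4) on [4/3, 2); 16/(81*t**4) on [2, ∞)
undo the common scale on t: sqrt(t) on [0, 2); exp(-t/2) on [2, 3); t**(-4) on [3, ∞)
f breaks at 8/27, 4/9 into 3 integrals to sum
on [0, 8/27): add ∫ 3*sqrt(3)*sqrt(t)/2·t^(s-1) dt
∫ exp(-27*t/8)·t^(s-1) over [8/27, 4/9)
∫ 256/(531441*t**4)·t^(s-1) over [4/9, ∞)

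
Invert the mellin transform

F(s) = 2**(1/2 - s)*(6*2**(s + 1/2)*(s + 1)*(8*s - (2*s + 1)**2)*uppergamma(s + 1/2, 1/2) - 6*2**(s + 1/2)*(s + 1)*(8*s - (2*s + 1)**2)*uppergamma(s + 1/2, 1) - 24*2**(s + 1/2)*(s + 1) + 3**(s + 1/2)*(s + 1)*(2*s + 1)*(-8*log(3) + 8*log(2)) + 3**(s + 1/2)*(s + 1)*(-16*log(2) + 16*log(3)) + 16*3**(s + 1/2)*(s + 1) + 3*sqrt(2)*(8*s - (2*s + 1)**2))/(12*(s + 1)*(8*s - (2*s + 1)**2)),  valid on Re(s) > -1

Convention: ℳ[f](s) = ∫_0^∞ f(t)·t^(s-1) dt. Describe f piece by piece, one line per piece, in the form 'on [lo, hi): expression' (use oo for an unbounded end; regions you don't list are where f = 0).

the shared t-power comes off first: sqrt(t) on [0, 1/2); exp(-t) on [1/2, 1); log(t)/t on [1, 3/2)
along the cuts 1/2, 1, ℳ[f](s) splits into 3 integrals
[0, 1/2) adds the kernel integral of t
the [1/2, 1) slice contributes ∫ sqrt(t)*exp(-t)·t^(s-1) dt
between 1 and 3/2 the integrand is log(t)/sqrt(t)·t^(s-1)

on [0, 1/2): t
on [1/2, 1): sqrt(t)*exp(-t)
on [1, 3/2): log(t)/sqrt(t)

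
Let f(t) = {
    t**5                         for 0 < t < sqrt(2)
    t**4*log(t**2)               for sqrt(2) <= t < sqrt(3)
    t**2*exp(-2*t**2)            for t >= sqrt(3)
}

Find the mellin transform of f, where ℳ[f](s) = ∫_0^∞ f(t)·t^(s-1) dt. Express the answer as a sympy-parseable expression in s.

the power substitution comes off first: t**(5/2) on [0, 2); t**2*log(t) on [2, 3); t*exp(-2*t) on [3, ∞)
back out the shared t-power: t**(3/2) on [0, 2); t*log(t) on [2, 3); exp(-2*t) on [3, ∞)
treat the 3 regions marked off by sqrt(2), sqrt(3) separately and sum
piece [0, sqrt(2)): integrate t**5 against the kernel
on [sqrt(2), sqrt(3)): add ∫ t**4*log(t**2)·t^(s-1) dt
piece [sqrt(3), ∞): integrate t**2*exp(-2*t**2) against the kernel

6**(-s/2 - 1)*(-2*12**(s/2 + 1)*(s/2 + 1)*(s + 5)*log(2) - 2*12**(s/2 + 1)*(s + 5)*log(2) + 2*12**(s/2 + 1)*(s + 5) + 4*12**(s/2 + 1)*sqrt(2)*(s + (s/2 + 1)**2 + 3) + 3*18**(s/2 + 1)*(s/2 + 1)*(s + 5)*log(3) - 3*18**(s/2 + 1)*(s + 5) + 3*18**(s/2 + 1)*(s + 5)*log(3) + 3**(s/2 + 1)*(s + 5)*(s + (s/2 + 1)**2 + 3)*uppergamma(s/2 + 1, 6))/(2*(s + 5)*(s + (s/2 + 1)**2 + 3))
  Re(s) > -5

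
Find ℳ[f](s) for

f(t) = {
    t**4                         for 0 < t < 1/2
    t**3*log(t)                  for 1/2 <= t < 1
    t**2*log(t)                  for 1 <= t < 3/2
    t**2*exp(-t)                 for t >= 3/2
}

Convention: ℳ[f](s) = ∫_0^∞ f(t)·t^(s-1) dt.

invert the shared t-power to get t**2 on [0, 1/2); t*log(t) on [1/2, 1); log(t) on [1, 3/2); …
cuts at 1/2, 1, 3/2: linearity sums the 4 kernel integrals
the [0, 1/2) slice contributes ∫ t**4·t^(s-1) dt
segment 1/2 to 1 holds t**3*log(t); add its integral
segment 1 to 3/2 holds t**2*log(t); add its integral
segment [3/2, ∞) carries t**2*exp(-t); integrate it

(16*2**s*(s + 2)**2*(s + 4)*(2*s + (s + 2)**2 + 5)*uppergamma(s + 2, 3/2) - 16*2**s*(s + 2)**2*(s + 4) + 16*2**s*(s + 4)*(2*s + (s + 2)**2 + 5) + 3**s*(s + 2)*(s + 4)*(-36*log(2) + 36*log(3))*(2*s + (s + 2)**2 + 5) - 36*3**s*(s + 4)*(2*s + (s + 2)**2 + 5) + (s + 2)**3*(s + 4)*log(4) + (s + 2)**2*(s + 4)*log(4) + 2*(s + 2)**2*(s + 4) + (s + 2)**2*(2*s + (s + 2)**2 + 5))/(16*2**s*(s + 2)**2*(s + 4)*(2*s + (s + 2)**2 + 5))
  Re(s) > -4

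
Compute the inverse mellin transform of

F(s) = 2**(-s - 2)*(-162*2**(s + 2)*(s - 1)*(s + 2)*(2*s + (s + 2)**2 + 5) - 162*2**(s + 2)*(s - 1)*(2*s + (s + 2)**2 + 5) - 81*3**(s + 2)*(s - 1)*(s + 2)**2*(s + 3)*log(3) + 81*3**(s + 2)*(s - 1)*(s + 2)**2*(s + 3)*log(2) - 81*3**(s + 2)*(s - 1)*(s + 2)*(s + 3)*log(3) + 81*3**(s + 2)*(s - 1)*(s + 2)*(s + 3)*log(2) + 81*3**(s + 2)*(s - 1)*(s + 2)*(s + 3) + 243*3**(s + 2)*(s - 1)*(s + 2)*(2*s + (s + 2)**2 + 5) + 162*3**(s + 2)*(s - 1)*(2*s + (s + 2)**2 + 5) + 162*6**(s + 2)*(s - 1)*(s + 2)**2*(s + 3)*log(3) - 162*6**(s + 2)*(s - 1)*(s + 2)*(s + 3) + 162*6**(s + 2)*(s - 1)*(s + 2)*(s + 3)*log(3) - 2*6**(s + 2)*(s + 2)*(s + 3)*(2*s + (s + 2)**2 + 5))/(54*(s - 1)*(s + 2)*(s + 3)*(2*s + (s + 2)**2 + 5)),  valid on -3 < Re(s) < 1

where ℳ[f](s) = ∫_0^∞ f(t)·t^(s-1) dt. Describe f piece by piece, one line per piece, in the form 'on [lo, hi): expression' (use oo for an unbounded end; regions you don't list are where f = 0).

on [0, 1): t**3
on [1, 3/2): t**2*(t + 3)
on [3/2, 3): t**3*log(t)
on [3, oo): 1/t

remove the shared t-power first: t on [0, 1); t + 3 on [1, 3/2); t*log(t) on [3/2, 3); …
along the cuts 1, 3/2, 3, ℳ[f](s) splits into 4 integrals
segment [0, 1) carries t**3; integrate it
on [1, 3/2): add ∫ t**2*(t + 3)·t^(s-1) dt
between 3/2 and 3 the integrand is t**3*log(t)·t^(s-1)
the [3, ∞) slice contributes ∫ 1/t·t^(s-1) dt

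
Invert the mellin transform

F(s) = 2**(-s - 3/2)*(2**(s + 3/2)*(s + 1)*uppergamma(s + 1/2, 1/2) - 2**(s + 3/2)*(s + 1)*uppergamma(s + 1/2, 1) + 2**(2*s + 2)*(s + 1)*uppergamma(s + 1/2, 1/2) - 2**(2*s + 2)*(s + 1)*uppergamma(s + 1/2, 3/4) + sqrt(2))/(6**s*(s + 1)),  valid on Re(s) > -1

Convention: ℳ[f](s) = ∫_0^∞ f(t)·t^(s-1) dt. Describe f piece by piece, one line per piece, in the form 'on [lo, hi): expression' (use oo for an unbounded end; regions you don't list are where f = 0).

the common scale on t comes off first: 2*t on [0, 1/4); sqrt(2)*sqrt(t)*exp(-2*t) on [1/4, 1/2); sqrt(2)*sqrt(t)*exp(-t) on [1/2, 3/4)
strip the common scale on t: t on [0, 1/2); sqrt(t)*exp(-t) on [1/2, 1); sqrt(t)*exp(-t/2) on [1, 3/2)
remove the shared t-power first: sqrt(t) on [0, 1/2); exp(-t) on [1/2, 1); exp(-t/2) on [1, 3/2)
split f at 1/12, 1/6: ℳ[f](s) collects 3 kernel integrals
on [0, 1/12) integrate f = 6*t against the kernel
the [1/12, 1/6) slice contributes ∫ sqrt(6)*sqrt(t)*exp(-6*t)·t^(s-1) dt
the [1/6, 1/4) slice contributes ∫ sqrt(6)*sqrt(t)*exp(-3*t)·t^(s-1) dt

on [0, 1/12): 6*t
on [1/12, 1/6): sqrt(6)*sqrt(t)*exp(-6*t)
on [1/6, 1/4): sqrt(6)*sqrt(t)*exp(-3*t)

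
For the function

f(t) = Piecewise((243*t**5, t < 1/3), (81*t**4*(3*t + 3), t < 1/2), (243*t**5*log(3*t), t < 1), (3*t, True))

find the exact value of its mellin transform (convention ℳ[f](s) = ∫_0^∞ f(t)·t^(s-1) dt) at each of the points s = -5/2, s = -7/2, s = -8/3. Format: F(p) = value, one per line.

F(-5/2) = -922/25 - 18*sqrt(3) + 5751*sqrt(2)/100 + log(2**(243*sqrt(2)/20)*3**(486/5 - 243*sqrt(2)/20))
F(-7/2) = -162*sqrt(3) - 534/5 + log(2**(81*sqrt(2)/2)*3**(162 - 81*sqrt(2)/2)) + 621*sqrt(2)/2
F(-8/3) = -10494/245 - 81*3**(2/3)/4 - 729*2**(2/3)*log(3)/56 + 729*2**(2/3)*log(2)/56 + 50301*2**(2/3)/784 + 729*log(3)/7

the common scale on t comes off first: t**5 on [0, 1); t**4*(t + 3) on [1, 3/2); t**5*log(t) on [3/2, 3); …
reversing the shared t-power: t**3 on [0, 1); t**2*(t + 3) on [1, 3/2); t**3*log(t) on [3/2, 3); …
peel off the shared t-power: t on [0, 1); t + 3 on [1, 3/2); t*log(t) on [3/2, 3); …
slice at 1/3, 1/2, 1, transform all 4 pieces, and sum them
on [0, 1/3): add ∫ 243*t**5·t^(s-1) dt
on [1/3, 1/2): add ∫ 81*t**4*(3*t + 3)·t^(s-1) dt
on [1/2, 1) integrate f = 243*t**5*log(3*t) against the kernel
segment 1 to ∞ holds 3*t; add its integral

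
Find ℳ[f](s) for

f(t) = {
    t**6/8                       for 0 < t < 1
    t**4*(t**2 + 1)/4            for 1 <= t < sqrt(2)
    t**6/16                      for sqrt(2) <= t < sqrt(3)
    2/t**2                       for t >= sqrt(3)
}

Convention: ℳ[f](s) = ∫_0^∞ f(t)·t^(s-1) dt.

(120*2**(s/2)*(s - 2)*(s + 4) + 96*2**(s/2)*(s - 2) + 81*3**(s/2)*(s - 2)*(s + 4) - 32*3**(s/2)*(s + 4)*(s + 6) - 24*s - 18*(s - 2)*(s + 4) + 48)/(48*(s - 2)*(s + 4)*(s + 6))
  -6 < Re(s) < 2

undo the power substitution: t**3/8 on [0, 1); t**2*(t + 1)/4 on [1, 2); t**3/16 on [2, 3); …
the common scale on t comes off first: t**3 on [0, 1/2); t**2*(2*t + 1) on [1/2, 1); t**3/2 on [1, 3/2); …
undo the shared t-power: t on [0, 1/2); 2*t + 1 on [1/2, 1); t/2 on [1, 3/2); …
integrate the 4 segments split at 1, sqrt(2), sqrt(3), then add the results
∫ t**6/8·t^(s-1) over [0, 1)
[1, sqrt(2)) adds the kernel integral of t**4*(t**2 + 1)/4
on [sqrt(2), sqrt(3)) integrate f = t**6/16 against the kernel
the [sqrt(3), ∞) slice contributes ∫ 2/t**2·t^(s-1) dt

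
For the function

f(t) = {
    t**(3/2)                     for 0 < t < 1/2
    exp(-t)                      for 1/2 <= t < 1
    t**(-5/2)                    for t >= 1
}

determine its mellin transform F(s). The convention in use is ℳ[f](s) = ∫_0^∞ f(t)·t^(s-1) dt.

(2*2**s*(2*s - 5)*(2*s + 3)*uppergamma(s, 1/2) - 2*2**s*(2*s - 5)*(2*s + 3)*uppergamma(s, 1) - 4*2**s*(2*s + 3) + sqrt(2)*(2*s - 5))/(2*2**s*(2*s - 5)*(2*s + 3))
  -3/2 < Re(s) < 5/2

along the cuts 1/2, 1, ℳ[f](s) splits into 3 integrals
the [0, 1/2) slice contributes ∫ t**(3/2)·t^(s-1) dt
on [1/2, 1) integrate f = exp(-t) against the kernel
the [1, ∞) slice contributes ∫ t**(-5/2)·t^(s-1) dt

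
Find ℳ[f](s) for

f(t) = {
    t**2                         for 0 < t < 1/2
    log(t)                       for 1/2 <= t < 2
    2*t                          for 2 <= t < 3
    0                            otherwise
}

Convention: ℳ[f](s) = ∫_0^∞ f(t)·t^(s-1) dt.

(-16*2**(2*s)*s**2*(s + 2) + 4*2**(2*s)*s*(s + 1)*(s + 2)*log(2) - 4*2**(2*s)*(s + 1)*(s + 2) + 24*6**s*s**2*(s + 2) + s**2*(s + 1) + 4*s*(s + 1)*(s + 2)*log(2) + 4*(s + 1)*(s + 2))/(4*2**s*s**2*(s + 1)*(s + 2))
  Re(s) > -2

the 3 pieces separated at 1/2, 2 each add one integral
[0, 1/2) adds the kernel integral of t**2
on [1/2, 2): add ∫ log(t)·t^(s-1) dt
piece [2, 3): integrate 2*t against the kernel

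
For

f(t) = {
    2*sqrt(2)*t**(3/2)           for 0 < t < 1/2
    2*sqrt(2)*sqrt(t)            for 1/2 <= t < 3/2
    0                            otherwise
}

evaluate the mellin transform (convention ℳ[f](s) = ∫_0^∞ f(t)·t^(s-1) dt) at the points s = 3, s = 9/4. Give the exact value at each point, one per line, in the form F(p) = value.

F(3) = -11/252 + 27*sqrt(3)/14
F(9/4) = 2**(3/4)*(-19 + 270*3**(3/4))/330

the common scale on t comes off first: t**(3/2) on [0, 1); 2*sqrt(t) on [1, 3)
summing 2 kernel integrals split by 1/2 yields ℳ[f](s)
over [0, 1/2), the kernel integral of 2*sqrt(2)*t**(3/2) enters the sum
on [1/2, 3/2) integrate f = 2*sqrt(2)*sqrt(t) against the kernel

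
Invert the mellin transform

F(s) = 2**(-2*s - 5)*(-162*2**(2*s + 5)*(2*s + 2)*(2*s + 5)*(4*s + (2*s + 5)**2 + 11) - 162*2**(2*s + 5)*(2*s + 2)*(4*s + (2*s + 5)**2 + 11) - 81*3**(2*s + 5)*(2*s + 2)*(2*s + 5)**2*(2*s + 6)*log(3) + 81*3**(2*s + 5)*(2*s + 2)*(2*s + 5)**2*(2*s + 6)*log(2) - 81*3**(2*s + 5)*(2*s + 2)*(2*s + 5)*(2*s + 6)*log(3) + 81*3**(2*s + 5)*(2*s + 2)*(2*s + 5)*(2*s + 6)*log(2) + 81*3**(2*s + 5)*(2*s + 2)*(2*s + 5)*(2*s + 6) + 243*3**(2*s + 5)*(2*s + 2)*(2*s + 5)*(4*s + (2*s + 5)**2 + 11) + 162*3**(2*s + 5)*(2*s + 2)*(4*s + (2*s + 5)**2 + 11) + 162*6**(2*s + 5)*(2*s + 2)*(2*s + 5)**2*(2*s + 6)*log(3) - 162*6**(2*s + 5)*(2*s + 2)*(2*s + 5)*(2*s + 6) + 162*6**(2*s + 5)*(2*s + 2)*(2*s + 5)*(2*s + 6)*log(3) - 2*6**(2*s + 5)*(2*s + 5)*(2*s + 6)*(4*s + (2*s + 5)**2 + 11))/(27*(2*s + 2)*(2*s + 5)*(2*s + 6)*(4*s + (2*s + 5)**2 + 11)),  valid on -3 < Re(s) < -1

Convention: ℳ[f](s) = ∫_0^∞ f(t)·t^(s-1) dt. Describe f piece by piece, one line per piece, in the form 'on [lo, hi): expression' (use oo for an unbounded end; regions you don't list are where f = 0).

peel off the shared t-power: t on [0, 1); sqrt(t)*(sqrt(t) + 3) on [1, 9/4); t*log(sqrt(t)) on [9/4, 9); …
back out the power substitution: t**2 on [0, 1); t*(t + 3) on [1, 3/2); t**2*log(t) on [3/2, 3); …
invert the shared t-power to get t on [0, 1); t + 3 on [1, 3/2); t*log(t) on [3/2, 3); …
the 4 pieces separated at 1, 9/4, 9 each add one integral
over [0, 1), the kernel integral of t**3 enters the sum
∫ t**(5/2)*(sqrt(t) + 3)·t^(s-1) over [1, 9/4)
segment 9/4 to 9 holds t**3*log(sqrt(t)); add its integral
the [9, ∞) slice contributes ∫ t·t^(s-1) dt

on [0, 1): t**3
on [1, 9/4): t**(5/2)*(sqrt(t) + 3)
on [9/4, 9): t**3*log(sqrt(t))
on [9, oo): t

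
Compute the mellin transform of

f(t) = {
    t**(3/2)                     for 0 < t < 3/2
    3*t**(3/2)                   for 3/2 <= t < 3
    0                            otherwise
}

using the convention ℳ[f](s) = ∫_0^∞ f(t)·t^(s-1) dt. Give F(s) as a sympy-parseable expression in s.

3**(s + 3/2)*(6 - 2**(1/2 - s))/(2*s + 3)
  Re(s) > -3/2

breakpoints 3/2: one integral from each of the 2 segments
for t in [0, 3/2): the term is ∫ t**(3/2)·t^(s-1)
[3/2, 3) adds the kernel integral of 3*t**(3/2)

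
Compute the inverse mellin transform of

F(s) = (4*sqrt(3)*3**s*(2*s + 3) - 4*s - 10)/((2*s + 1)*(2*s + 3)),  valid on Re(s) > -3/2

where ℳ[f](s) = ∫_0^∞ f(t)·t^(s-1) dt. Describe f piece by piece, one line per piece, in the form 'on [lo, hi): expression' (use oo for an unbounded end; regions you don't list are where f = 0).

linearity at 1 turns ℳ[f](s) into 2 summed integrals
on [0, 1) integrate f = t**(3/2) against the kernel
[1, 3) adds the kernel integral of 2*sqrt(t)

on [0, 1): t**(3/2)
on [1, 3): 2*sqrt(t)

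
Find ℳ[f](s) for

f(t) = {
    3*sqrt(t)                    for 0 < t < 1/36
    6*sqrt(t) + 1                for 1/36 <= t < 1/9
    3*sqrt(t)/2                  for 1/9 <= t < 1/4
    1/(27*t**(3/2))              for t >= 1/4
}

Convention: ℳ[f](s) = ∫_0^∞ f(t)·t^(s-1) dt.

(270*2**(2*s)*s*(2*s - 3) + 54*2**(2*s)*(2*s - 3) + 81*3**(2*s)*s*(2*s - 3) - 32*9**s*s*(2*s + 1) - 162*s*(2*s - 3) - 108*s + 162)/(54*6**(2*s)*s*(2*s - 3)*(2*s + 1))
  -1/2 < Re(s) < 3/2

reversing the power substitution: 3*t on [0, 1/6); 6*t + 1 on [1/6, 1/3); 3*t/2 on [1/3, 1/2); …
reversing the common scale on t: 3*t/2 on [0, 1/3); 3*t + 1 on [1/3, 2/3); 3*t/4 on [2/3, 1); …
back out the common scale on t: t on [0, 1/2); 2*t + 1 on [1/2, 1); t/2 on [1, 3/2); …
the 4 pieces separated at 1/36, 1/9, 1/4 each add one integral
between 0 and 1/36 the integrand is 3*sqrt(t)·t^(s-1)
∫ over [1/36, 1/9) of (6*sqrt(t) + 1)·t^(s-1) joins the sum
on [1/9, 1/4) integrate f = 3*sqrt(t)/2 against the kernel
for t in [1/4, ∞): the term is ∫ 1/(27*t**(3/2))·t^(s-1)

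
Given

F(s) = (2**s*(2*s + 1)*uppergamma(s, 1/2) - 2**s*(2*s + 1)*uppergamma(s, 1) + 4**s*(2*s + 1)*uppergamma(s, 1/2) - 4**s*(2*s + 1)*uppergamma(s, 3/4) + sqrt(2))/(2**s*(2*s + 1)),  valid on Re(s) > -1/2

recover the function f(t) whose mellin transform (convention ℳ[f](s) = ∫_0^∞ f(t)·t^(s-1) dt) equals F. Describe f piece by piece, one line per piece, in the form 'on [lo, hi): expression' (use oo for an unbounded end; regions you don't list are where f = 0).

on [0, 1/2): sqrt(t)
on [1/2, 1): exp(-t)
on [1, 3/2): exp(-t/2)

along the cuts 1/2, 1, ℳ[f](s) splits into 3 integrals
the [0, 1/2) slice contributes ∫ sqrt(t)·t^(s-1) dt
∫ exp(-t)·t^(s-1) over [1/2, 1)
segment [1, 3/2) carries exp(-t/2); integrate it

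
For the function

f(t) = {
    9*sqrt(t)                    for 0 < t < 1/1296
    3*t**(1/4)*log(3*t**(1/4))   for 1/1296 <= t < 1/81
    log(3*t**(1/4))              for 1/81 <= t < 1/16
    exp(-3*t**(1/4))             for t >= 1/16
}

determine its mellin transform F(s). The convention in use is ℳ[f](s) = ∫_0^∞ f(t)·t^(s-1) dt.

remove the power substitution first: 9*t on [0, 1/36); 3*sqrt(t)*log(3*sqrt(t)) on [1/36, 1/9); log(3*sqrt(t)) on [1/9, 1/4); …
back out the power substitution: 9*t**2 on [0, 1/6); 3*t*log(3*t) on [1/6, 1/3); log(3*t) on [1/3, 1/2); …
the common scale on t comes off first: t**2 on [0, 1/2); t*log(t) on [1/2, 1); log(t) on [1, 3/2); …
integrate the 4 segments split at 1/1296, 1/81, 1/16, then add the results
segment [0, 1/1296) carries 9*sqrt(t); integrate it
over [1/1296, 1/81), the kernel integral of 3*t**(1/4)*log(3*t**(1/4)) enters the sum
over [1/81, 1/16), the kernel integral of log(3*t**(1/4)) enters the sum
piece [1/16, ∞): integrate exp(-3*t**(1/4)) against the kernel

(16*2**(4*s)*s**2*(2*s + 1)*(16*s**2 + 8*s + 1)*uppergamma(4*s, 3/2) - 16*2**(4*s)*s**2*(2*s + 1) + 2**(4*s)*(2*s + 1)*(16*s**2 + 8*s + 1) + 81**s*s*(2*s + 1)*(-4*log(2) + 4*log(3))*(16*s**2 + 8*s + 1) - 81**s*(2*s + 1)*(16*s**2 + 8*s + 1) + 32*s**3*(2*s + 1)*log(2) + 8*s**2*(2*s + 1)*log(2) + 8*s**2*(2*s + 1) + 2*s**2*(16*s**2 + 8*s + 1))/(4*1296**s*s**2*(2*s + 1)*(16*s**2 + 8*s + 1))
  Re(s) > -1/2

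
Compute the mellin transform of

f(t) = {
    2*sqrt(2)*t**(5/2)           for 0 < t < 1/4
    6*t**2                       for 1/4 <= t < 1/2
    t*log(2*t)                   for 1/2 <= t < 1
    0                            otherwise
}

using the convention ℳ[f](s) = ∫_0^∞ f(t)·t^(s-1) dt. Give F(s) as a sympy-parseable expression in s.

undo the shared t-power: 2*sqrt(2)*t**(3/2) on [0, 1/4); 6*t on [1/4, 1/2); log(2*t) on [1/2, 1)
reversing the common scale on t: t**(3/2) on [0, 1/2); 3*t on [1/2, 1); log(t) on [1, 2)
summing 3 kernel integrals split by 1/4, 1/2 yields ℳ[f](s)
[0, 1/4) adds the kernel integral of 2*sqrt(2)*t**(5/2)
piece [1/4, 1/2): integrate 6*t**2 against the kernel
between 1/2 and 1 the integrand is t*log(2*t)·t^(s-1)

(-8*2**(2*s)*(s + 2)*(2*s + 5) + 12*2**s*(s + 1)**2*(2*s + 5) + 4*2**s*(s + 2)*(2*s + 5) + 8*4**s*(s + 1)*(s + 2)*(2*s + 5)*log(2) + sqrt(2)*(s + 1)**2*(s + 2) - 3*(s + 1)**2*(2*s + 5))/(8*2**(2*s)*(s + 1)**2*(s + 2)*(2*s + 5))
  Re(s) > -5/2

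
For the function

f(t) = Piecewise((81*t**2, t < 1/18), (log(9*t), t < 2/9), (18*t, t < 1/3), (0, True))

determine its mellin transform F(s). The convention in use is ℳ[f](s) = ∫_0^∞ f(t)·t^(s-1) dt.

the common scale on t comes off first: 9*t**2 on [0, 1/6); log(3*t) on [1/6, 2/3); 6*t on [2/3, 1)
back out the common scale on t: t**2 on [0, 1/2); log(t) on [1/2, 2); 2*t on [2, 3)
f breaks at 1/18, 2/9 into 3 integrals to sum
segment 0 to 1/18 holds 81*t**2; add its integral
on [1/18, 2/9): add ∫ log(9*t)·t^(s-1) dt
[2/9, 1/3) adds the kernel integral of 18*t

(-16*2**(2*s)*s**2*(s + 2) + 4*2**(2*s)*s*(s + 1)*(s + 2)*log(2) - 4*2**(2*s)*(s + 1)*(s + 2) + 24*6**s*s**2*(s + 2) + s**2*(s + 1) + 4*s*(s + 1)*(s + 2)*log(2) + 4*(s + 1)*(s + 2))/(4*18**s*s**2*(s + 1)*(s + 2))
  Re(s) > -2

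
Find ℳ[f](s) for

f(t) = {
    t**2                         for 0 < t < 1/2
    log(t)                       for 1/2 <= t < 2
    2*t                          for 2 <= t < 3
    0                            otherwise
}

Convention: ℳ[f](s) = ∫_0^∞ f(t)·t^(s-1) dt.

(-16*2**(2*s)*s**2*(s + 2) + 4*2**(2*s)*s*(s + 1)*(s + 2)*log(2) - 4*2**(2*s)*(s + 1)*(s + 2) + 24*6**s*s**2*(s + 2) + s**2*(s + 1) + 4*s*(s + 1)*(s + 2)*log(2) + 4*(s + 1)*(s + 2))/(4*2**s*s**2*(s + 1)*(s + 2))
  Re(s) > -2

breakpoints 1/2, 2: one integral from each of the 3 segments
∫ t**2·t^(s-1) over [0, 1/2)
between 1/2 and 2 the integrand is log(t)·t^(s-1)
[2, 3) adds the kernel integral of 2*t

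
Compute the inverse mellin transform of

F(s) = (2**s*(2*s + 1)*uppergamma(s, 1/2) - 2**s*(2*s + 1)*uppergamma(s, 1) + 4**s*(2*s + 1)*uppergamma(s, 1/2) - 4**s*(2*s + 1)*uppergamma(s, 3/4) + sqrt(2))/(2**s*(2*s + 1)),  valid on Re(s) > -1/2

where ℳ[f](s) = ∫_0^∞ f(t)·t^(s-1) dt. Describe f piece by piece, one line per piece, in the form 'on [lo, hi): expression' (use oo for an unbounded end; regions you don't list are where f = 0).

on [0, 1/2): sqrt(t)
on [1/2, 1): exp(-t)
on [1, 3/2): exp(-t/2)

linearity at 1/2, 1 turns ℳ[f](s) into 3 summed integrals
∫ sqrt(t)·t^(s-1) over [0, 1/2)
∫ over [1/2, 1) of exp(-t)·t^(s-1) joins the sum
[1, 3/2) adds the kernel integral of exp(-t/2)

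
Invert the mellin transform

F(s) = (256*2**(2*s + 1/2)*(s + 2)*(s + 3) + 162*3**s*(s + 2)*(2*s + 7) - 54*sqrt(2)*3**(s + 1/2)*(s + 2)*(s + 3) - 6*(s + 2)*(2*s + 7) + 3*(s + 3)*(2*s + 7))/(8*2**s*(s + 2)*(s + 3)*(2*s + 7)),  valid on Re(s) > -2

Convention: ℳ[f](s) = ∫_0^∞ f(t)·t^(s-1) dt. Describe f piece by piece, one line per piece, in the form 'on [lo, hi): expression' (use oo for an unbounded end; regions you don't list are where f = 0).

linearity at 1/2, 3/2 turns ℳ[f](s) into 3 summed integrals
∫ 3*t**2/2·t^(s-1) over [0, 1/2)
for t in [1/2, 3/2): the term is ∫ 6*t**3·t^(s-1)
piece [3/2, 2): integrate 2*t**(7/2) against the kernel

on [0, 1/2): 3*t**2/2
on [1/2, 3/2): 6*t**3
on [3/2, 2): 2*t**(7/2)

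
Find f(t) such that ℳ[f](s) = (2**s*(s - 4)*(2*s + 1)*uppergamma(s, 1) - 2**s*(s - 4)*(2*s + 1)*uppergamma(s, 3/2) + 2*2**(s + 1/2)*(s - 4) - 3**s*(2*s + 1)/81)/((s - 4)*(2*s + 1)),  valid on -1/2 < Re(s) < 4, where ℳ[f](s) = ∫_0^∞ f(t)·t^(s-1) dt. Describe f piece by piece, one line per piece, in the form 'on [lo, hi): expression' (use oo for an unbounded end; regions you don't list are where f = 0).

on [0, 2): sqrt(t)
on [2, 3): exp(-t/2)
on [3, oo): t**(-4)

the 3 pieces separated at 2, 3 each add one integral
the [0, 2) slice contributes ∫ sqrt(t)·t^(s-1) dt
the [2, 3) slice contributes ∫ exp(-t/2)·t^(s-1) dt
for t in [3, ∞): the term is ∫ t**(-4)·t^(s-1)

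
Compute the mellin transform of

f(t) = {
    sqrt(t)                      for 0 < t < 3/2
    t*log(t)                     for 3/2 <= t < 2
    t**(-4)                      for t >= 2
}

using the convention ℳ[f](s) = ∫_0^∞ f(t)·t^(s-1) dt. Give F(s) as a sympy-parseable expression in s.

along the cuts 3/2, 2, ℳ[f](s) splits into 3 integrals
segment [0, 3/2) carries sqrt(t); integrate it
piece [3/2, 2): integrate t*log(t) against the kernel
∫ t**(-4)·t^(s-1) over [2, ∞)

(-32*2**(2*s)*(s - 4)*(2*s + 1) + 3**s*s*(s - 4)*(2*s + 1)*(-24*log(3) + 24*log(2)) + 3**s*(s - 4)*(2*s + 1)*(-24*log(3) + 24*log(2)) + 24*3**s*(s - 4)*(2*s + 1) + 16*3**s*sqrt(6)*(s - 4)*(s**2 + 2*s + 1) + 32*4**s*s*(s - 4)*(2*s + 1)*log(2) + 32*4**s*(s - 4)*(2*s + 1)*log(2) - 4**s*(2*s + 1)*(s**2 + 2*s + 1))/(16*2**s*(s - 4)*(2*s + 1)*(s**2 + 2*s + 1))
  -1/2 < Re(s) < 4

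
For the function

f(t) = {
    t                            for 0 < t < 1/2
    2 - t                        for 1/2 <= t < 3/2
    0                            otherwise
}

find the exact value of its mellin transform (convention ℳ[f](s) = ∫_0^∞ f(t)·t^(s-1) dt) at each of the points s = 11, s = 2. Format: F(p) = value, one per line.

F(11) = 2657179/540672
F(2) = 23/24

treat the 2 regions marked off by 1/2 separately and sum
piece [0, 1/2): integrate t against the kernel
piece [1/2, 3/2): integrate (2 - t) against the kernel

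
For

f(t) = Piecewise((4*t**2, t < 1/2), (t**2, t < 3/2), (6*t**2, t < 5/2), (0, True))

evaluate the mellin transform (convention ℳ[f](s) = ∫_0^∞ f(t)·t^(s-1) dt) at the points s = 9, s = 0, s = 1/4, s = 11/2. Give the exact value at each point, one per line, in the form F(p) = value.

summing 3 kernel integrals split by 1/2, 3/2 yields ℳ[f](s)
the [0, 1/2) slice contributes ∫ 4*t**2·t^(s-1) dt
on [1/2, 3/2) integrate f = t**2 against the kernel
for t in [3/2, 5/2): the term is ∫ 6*t**2·t^(s-1)

F(9) = 146041509/11264
F(0) = 27/2
F(1/4) = 2**(3/4)*(-15*3**(1/4) + 1 + 50*5**(1/4))/6
F(11/2) = -729*sqrt(6)/128 + sqrt(2)/640 + 15625*sqrt(10)/64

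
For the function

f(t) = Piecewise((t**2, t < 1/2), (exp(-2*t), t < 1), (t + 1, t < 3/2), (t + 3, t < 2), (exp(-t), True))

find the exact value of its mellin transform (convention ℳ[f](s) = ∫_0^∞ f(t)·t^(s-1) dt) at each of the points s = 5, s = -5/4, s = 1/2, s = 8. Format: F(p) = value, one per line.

decompose at 1/2, 1, 3/2, 2; ℳ[f](s) sums the 5 pieces' integrals
segment [0, 1/2) carries t**2; integrate it
over [1/2, 1), the kernel integral of exp(-2*t) enters the sum
∫ (t + 1)·t^(s-1) over [1, 3/2)
[3/2, 2) adds the kernel integral of (t + 3)
between 2 and ∞ the integrand is exp(-t)·t^(s-1)

F(5) = (9100*E + 729120 + 118557*exp(2))*exp(-2)/4480
F(-5/4) = 2**(1/4)*(-234*sqrt(2) - 180*uppergamma(-5/4, 2) + 45*2**(3/4)*uppergamma(-5/4, 2) + 180*uppergamma(-5/4, 1) + 60 + 32*3**(3/4) + 216*2**(3/4))/90
F(1/2) = sqrt(2)*(-120*sqrt(3) - 80*sqrt(2) - 30*sqrt(pi)*erfc(sqrt(2)) + 30*sqrt(2)*sqrt(pi)*erfc(sqrt(2)) + 30*sqrt(pi)*erfc(1) + 443)/60
F(8) = (4932000*E + 13477999*exp(2) + 3414960000)*exp(-2)/92160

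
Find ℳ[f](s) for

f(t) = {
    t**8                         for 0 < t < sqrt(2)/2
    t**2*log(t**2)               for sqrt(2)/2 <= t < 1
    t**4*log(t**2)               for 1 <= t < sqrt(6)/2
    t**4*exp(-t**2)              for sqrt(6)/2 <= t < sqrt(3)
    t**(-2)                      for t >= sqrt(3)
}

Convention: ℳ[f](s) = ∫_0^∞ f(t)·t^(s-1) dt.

(24*2**(s/2)*(s - 2)*(s + 4)**2*(s + 8)*(4*s - (s + 4)**2 + 12)*uppergamma(s/2 + 2, 3/2) - 24*2**(s/2)*(s - 2)*(s + 4)**2*(s + 8)*(4*s - (s + 4)**2 + 12)*uppergamma(s/2 + 2, 3) + 96*2**(s/2)*(s - 2)*(s + 4)**2*(s + 8) + 96*2**(s/2)*(s - 2)*(s + 8)*(4*s - (s + 4)**2 + 12) + 3**(s/2)*(s - 2)*(s + 4)*(s + 8)*(-108*log(2) + 108*log(3))*(4*s - (s + 4)**2 + 12) - 216*3**(s/2)*(s - 2)*(s + 8)*(4*s - (s + 4)**2 + 12) - 16*6**(s/2)*(s + 4)**2*(s + 8)*(4*s - (s + 4)**2 + 12) - 24*(s - 2)*(s + 4)**3*(s + 8)*log(2) - 48*(s - 2)*(s + 4)**2*(s + 8) + 48*(s - 2)*(s + 4)**2*(s + 8)*log(2) + 3*(s - 2)*(s + 4)**2*(4*s - (s + 4)**2 + 12))/(48*2**(s/2)*(s - 2)*(s + 4)**2*(s + 8)*(4*s - (s + 4)**2 + 12))
  -8 < Re(s) < 2

peel off the power substitution: t**4 on [0, 1/2); t*log(t) on [1/2, 1); t**2*log(t) on [1, 3/2); …
reversing the shared t-power: t**2 on [0, 1/2); log(t)/t on [1/2, 1); log(t) on [1, 3/2); …
integrate the 5 segments split at sqrt(2)/2, 1, sqrt(6)/2, sqrt(3), then add the results
on [0, sqrt(2)/2) integrate f = t**8 against the kernel
∫ over [sqrt(2)/2, 1) of t**2*log(t**2)·t^(s-1) joins the sum
on [1, sqrt(6)/2) integrate f = t**4*log(t**2) against the kernel
∫ t**4*exp(-t**2)·t^(s-1) over [sqrt(6)/2, sqrt(3))
∫ over [sqrt(3), ∞) of t**(-2)·t^(s-1) joins the sum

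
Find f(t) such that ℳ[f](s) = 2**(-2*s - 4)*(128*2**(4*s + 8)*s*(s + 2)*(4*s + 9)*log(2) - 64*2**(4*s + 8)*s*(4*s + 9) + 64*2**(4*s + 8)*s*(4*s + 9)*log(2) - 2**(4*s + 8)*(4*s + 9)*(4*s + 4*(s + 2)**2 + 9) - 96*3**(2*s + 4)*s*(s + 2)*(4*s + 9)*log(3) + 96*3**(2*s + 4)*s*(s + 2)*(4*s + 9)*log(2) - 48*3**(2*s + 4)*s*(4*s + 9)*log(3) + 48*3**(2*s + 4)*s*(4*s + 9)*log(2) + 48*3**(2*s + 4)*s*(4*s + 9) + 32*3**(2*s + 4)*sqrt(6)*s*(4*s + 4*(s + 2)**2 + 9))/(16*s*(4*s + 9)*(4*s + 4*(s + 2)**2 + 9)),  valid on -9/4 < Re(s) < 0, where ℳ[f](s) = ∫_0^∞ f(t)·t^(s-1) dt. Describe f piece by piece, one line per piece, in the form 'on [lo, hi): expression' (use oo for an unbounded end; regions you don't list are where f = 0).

strip the shared t-power: t**(1/4) on [0, 9/4); sqrt(t)*log(sqrt(t)) on [9/4, 4); t**(-2) on [4, ∞)
the power substitution comes off first: sqrt(t) on [0, 3/2); t*log(t) on [3/2, 2); t**(-4) on [2, ∞)
integrate the 3 segments split at 9/4, 4, then add the results
for t in [0, 9/4): the term is ∫ t**(9/4)·t^(s-1)
over [9/4, 4), the kernel integral of t**(5/2)*log(sqrt(t)) enters the sum
for t in [4, ∞): the term is ∫ 1·t^(s-1)

on [0, 9/4): t**(9/4)
on [9/4, 4): t**(5/2)*log(sqrt(t))
on [4, oo): 1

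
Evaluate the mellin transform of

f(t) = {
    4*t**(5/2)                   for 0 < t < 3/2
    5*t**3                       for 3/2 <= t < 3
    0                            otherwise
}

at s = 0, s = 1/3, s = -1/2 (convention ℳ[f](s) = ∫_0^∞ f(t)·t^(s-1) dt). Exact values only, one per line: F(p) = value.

F(0) = 9*sqrt(6)/5 + 315/8
F(1/3) = -81*2**(2/3)*3**(1/3)/32 + 27*2**(1/6)*3**(5/6)/17 + 81*3**(1/3)/2
F(-1/2) = -9*sqrt(6)/4 + 9/2 + 18*sqrt(3)

integrate the 2 segments split at 3/2, then add the results
on [0, 3/2): add ∫ 4*t**(5/2)·t^(s-1) dt
∫ over [3/2, 3) of 5*t**3·t^(s-1) joins the sum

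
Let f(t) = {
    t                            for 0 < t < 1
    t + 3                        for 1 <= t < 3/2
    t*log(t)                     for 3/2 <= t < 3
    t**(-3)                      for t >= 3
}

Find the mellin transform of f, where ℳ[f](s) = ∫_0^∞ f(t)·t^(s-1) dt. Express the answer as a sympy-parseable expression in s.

(-162*2**s*s*(s - 3)*(s**2 + 2*s + 1) - 162*2**s*(s - 3)*(s**2 + 2*s + 1) - 81*3**s*s**2*(s - 3)*(s + 1)*log(3) + 81*3**s*s**2*(s - 3)*(s + 1)*log(2) - 81*3**s*s*(s - 3)*(s + 1)*log(3) + 81*3**s*s*(s - 3)*(s + 1)*log(2) + 81*3**s*s*(s - 3)*(s + 1) + 243*3**s*s*(s - 3)*(s**2 + 2*s + 1) + 162*3**s*(s - 3)*(s**2 + 2*s + 1) + 162*6**s*s**2*(s - 3)*(s + 1)*log(3) - 162*6**s*s*(s - 3)*(s + 1) + 162*6**s*s*(s - 3)*(s + 1)*log(3) - 2*6**s*s*(s + 1)*(s**2 + 2*s + 1))/(54*2**s*s*(s - 3)*(s + 1)*(s**2 + 2*s + 1))
  -1 < Re(s) < 3

cuts at 1, 3/2, 3: linearity sums the 4 kernel integrals
[0, 1) adds the kernel integral of t
segment 1 to 3/2 holds (t + 3); add its integral
for t in [3/2, 3): the term is ∫ t*log(t)·t^(s-1)
the [3, ∞) slice contributes ∫ t**(-3)·t^(s-1) dt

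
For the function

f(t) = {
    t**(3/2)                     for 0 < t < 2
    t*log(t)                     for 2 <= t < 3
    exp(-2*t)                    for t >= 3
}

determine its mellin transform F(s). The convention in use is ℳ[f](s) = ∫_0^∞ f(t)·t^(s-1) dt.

(-12**s*s*(2*s + 3)*log(4) - 12**s*(2*s + 3)*log(4) + 12**s*(4*s + 6) + 12**s*sqrt(2)*(4*s**2 + 8*s + 4) + 3*18**s*s*(2*s + 3)*log(3) + 18**s*(-6*s - 9) + 3*18**s*(2*s + 3)*log(3) + 3**s*(2*s + 3)*(s**2 + 2*s + 1)*uppergamma(s, 6))/(6**s*(2*s + 3)*(s**2 + 2*s + 1))
  Re(s) > -3/2

decompose at 2, 3; ℳ[f](s) sums the 3 pieces' integrals
the [0, 2) slice contributes ∫ t**(3/2)·t^(s-1) dt
over [2, 3), the kernel integral of t*log(t) enters the sum
between 3 and ∞ the integrand is exp(-2*t)·t^(s-1)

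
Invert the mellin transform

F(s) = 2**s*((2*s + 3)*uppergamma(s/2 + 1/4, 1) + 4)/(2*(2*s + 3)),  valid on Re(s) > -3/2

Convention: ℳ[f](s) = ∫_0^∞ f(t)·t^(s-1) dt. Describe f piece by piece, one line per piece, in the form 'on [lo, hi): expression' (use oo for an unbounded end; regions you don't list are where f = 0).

on [0, 2): sqrt(2)*t**(3/2)/4
on [2, oo): sqrt(2)*sqrt(t)*exp(-t**2/4)/2

strip the common scale on t: t**(3/2) on [0, 1); sqrt(t)*exp(-t**2) on [1, ∞)
remove the shared t-power first: t on [0, 1); exp(-t**2) on [1, ∞)
remove the power substitution first: sqrt(t) on [0, 1); exp(-t) on [1, ∞)
cuts at 2: linearity sums the 2 kernel integrals
over [0, 2), the kernel integral of sqrt(2)*t**(3/2)/4 enters the sum
the [2, ∞) slice contributes ∫ sqrt(2)*sqrt(t)*exp(-t**2/4)/2·t^(s-1) dt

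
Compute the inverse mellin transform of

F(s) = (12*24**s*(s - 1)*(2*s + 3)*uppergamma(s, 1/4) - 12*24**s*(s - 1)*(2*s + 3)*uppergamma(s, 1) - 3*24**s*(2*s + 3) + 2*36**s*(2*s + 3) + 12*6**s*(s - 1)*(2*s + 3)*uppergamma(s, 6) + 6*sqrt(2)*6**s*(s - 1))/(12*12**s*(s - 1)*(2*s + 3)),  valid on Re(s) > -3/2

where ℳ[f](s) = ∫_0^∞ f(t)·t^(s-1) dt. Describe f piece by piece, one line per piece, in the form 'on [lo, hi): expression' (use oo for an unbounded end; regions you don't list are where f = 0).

on [0, 1/2): t**(3/2)
on [1/2, 2): exp(-t/2)
on [2, 3): 1/(2*t)
on [3, oo): exp(-2*t)

linearity at 1/2, 2, 3 turns ℳ[f](s) into 4 summed integrals
for t in [0, 1/2): the term is ∫ t**(3/2)·t^(s-1)
piece [1/2, 2): integrate exp(-t/2) against the kernel
on [2, 3): add ∫ 1/(2*t)·t^(s-1) dt
piece [3, ∞): integrate exp(-2*t) against the kernel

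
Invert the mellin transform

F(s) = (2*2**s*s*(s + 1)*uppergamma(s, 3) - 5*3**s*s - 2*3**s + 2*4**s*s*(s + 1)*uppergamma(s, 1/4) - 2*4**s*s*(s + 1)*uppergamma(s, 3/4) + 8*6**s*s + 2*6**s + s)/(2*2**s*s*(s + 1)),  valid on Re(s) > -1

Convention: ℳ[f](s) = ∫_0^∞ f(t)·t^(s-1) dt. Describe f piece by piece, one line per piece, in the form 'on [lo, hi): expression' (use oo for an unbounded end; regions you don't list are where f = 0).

integrate the 4 segments split at 1/2, 3/2, 3, then add the results
over [0, 1/2), the kernel integral of t enters the sum
on [1/2, 3/2): add ∫ exp(-t/2)·t^(s-1) dt
[3/2, 3) adds the kernel integral of (t + 1)
segment [3, ∞) carries exp(-t); integrate it

on [0, 1/2): t
on [1/2, 3/2): exp(-t/2)
on [3/2, 3): t + 1
on [3, oo): exp(-t)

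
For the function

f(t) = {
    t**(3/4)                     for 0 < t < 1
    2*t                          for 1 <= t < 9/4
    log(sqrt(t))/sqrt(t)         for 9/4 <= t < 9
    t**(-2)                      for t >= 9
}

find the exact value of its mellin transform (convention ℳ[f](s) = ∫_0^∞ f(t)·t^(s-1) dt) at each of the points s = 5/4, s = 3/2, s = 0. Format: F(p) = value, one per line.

F(5/4) = -68*sqrt(3)/27 - 7/18 + log(2**(sqrt(6))*3**(-sqrt(6) + 4*sqrt(3))) + 35*sqrt(6)/12
F(3/2) = 9*log(2)/4 + 271/90 + 27*log(3)/4
F(0) = log(6**(2/3)/4) + 365/81

undo the power substitution: t**(3/2) on [0, 1); 2*t**2 on [1, 3/2); log(t)/t on [3/2, 3); …
summing 4 kernel integrals split by 1, 9/4, 9 yields ℳ[f](s)
∫ t**(3/4)·t^(s-1) over [0, 1)
over [1, 9/4), the kernel integral of 2*t enters the sum
on [9/4, 9) integrate f = log(sqrt(t))/sqrt(t) against the kernel
on [9, ∞): add ∫ t**(-2)·t^(s-1) dt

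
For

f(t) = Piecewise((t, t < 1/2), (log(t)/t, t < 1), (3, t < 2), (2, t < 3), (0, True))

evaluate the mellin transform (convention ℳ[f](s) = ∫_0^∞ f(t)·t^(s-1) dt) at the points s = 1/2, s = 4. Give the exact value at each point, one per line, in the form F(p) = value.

cuts at 1/2, 1, 2: linearity sums the 4 kernel integrals
∫ over [0, 1/2) of t·t^(s-1) joins the sum
for t in [1/2, 1): the term is ∫ log(t)/t·t^(s-1)
between 1 and 2 the integrand is 3·t^(s-1)
for t in [2, 3): the term is ∫ 2·t^(s-1)

F(1/2) = sqrt(2)*(-30*sqrt(2) - 12*log(2) + 12*sqrt(6) + 37)/6
F(4) = log(2)/24 + 62869/1440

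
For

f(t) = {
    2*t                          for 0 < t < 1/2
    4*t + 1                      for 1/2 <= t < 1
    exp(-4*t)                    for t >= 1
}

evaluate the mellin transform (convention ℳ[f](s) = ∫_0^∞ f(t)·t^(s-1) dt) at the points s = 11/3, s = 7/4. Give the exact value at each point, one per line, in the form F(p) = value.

reversing the common scale on t: t on [0, 1); 2*t + 1 on [1, 2); exp(-2*t) on [2, ∞)
summing 3 kernel integrals split by 1/2, 1 yields ℳ[f](s)
between 0 and 1/2 the integrand is 2*t·t^(s-1)
∫ over [1/2, 1) of (4*t + 1)·t^(s-1) joins the sum
for t in [1, ∞): the term is ∫ exp(-4*t)·t^(s-1)

F(11/3) = -75*2**(1/3)/2464 + 2**(2/3)*uppergamma(11/3, 4)/256 + 87/77
F(7/4) = -18*2**(1/4)/77 + sqrt(2)*uppergamma(7/4, 4)/16 + 156/77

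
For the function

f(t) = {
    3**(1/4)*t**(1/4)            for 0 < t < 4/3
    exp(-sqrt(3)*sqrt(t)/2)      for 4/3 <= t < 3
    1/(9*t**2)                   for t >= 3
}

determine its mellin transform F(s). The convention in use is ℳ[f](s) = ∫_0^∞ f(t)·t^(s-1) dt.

back out the common scale on t: t**(1/4) on [0, 4); exp(-sqrt(t)/2) on [4, 9); t**(-2) on [9, ∞)
peel off the power substitution: sqrt(t) on [0, 2); exp(-t/2) on [2, 3); t**(-4) on [3, ∞)
along the cuts 4/3, 3, ℳ[f](s) splits into 3 integrals
∫ over [0, 4/3) of 3**(1/4)*t**(1/4)·t^(s-1) joins the sum
segment 4/3 to 3 holds exp(-sqrt(3)*sqrt(t)/2); add its integral
∫ 1/(9*t**2)·t^(s-1) over [3, ∞)

(162*2**(2*s)*(s - 2)*(4*s + 1)*uppergamma(2*s, 1) - 162*2**(2*s)*(s - 2)*(4*s + 1)*uppergamma(2*s, 3/2) + 324*2**(2*s + 1/2)*(s - 2) - 9**s*(4*s + 1))/(81*3**s*(s - 2)*(4*s + 1))
  -1/4 < Re(s) < 2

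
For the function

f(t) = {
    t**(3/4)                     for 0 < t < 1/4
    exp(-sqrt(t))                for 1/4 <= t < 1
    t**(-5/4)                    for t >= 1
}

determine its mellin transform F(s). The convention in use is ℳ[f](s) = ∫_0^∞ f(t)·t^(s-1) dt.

(2*2**(2*s)*(4*s - 5)*(4*s + 3)*uppergamma(2*s, 1/2) - 2*2**(2*s)*(4*s - 5)*(4*s + 3)*uppergamma(2*s, 1) - 4*2**(2*s)*(4*s + 3) + sqrt(2)*(4*s - 5))/(4**s*(4*s - 5)*(4*s + 3))
  -3/4 < Re(s) < 5/4

the power substitution comes off first: t**(3/2) on [0, 1/2); exp(-t) on [1/2, 1); t**(-5/2) on [1, ∞)
decompose at 1/4, 1; ℳ[f](s) sums the 3 pieces' integrals
on [0, 1/4): add ∫ t**(3/4)·t^(s-1) dt
piece [1/4, 1): integrate exp(-sqrt(t)) against the kernel
on [1, ∞) integrate f = t**(-5/4) against the kernel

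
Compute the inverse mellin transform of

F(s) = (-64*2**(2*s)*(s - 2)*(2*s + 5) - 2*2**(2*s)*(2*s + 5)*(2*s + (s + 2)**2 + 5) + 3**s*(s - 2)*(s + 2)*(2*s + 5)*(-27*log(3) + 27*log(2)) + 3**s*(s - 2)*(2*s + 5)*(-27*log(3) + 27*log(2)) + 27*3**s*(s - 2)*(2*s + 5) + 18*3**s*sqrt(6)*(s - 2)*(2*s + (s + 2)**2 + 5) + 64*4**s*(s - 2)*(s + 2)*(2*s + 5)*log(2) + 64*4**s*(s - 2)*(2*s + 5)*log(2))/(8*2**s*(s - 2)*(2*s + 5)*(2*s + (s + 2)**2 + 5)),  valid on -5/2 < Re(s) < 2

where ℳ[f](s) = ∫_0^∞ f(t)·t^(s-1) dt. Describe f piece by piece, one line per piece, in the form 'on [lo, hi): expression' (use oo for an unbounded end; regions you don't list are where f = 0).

remove the shared t-power first: sqrt(t) on [0, 3/2); t*log(t) on [3/2, 2); t**(-4) on [2, ∞)
the 3 pieces separated at 3/2, 2 each add one integral
piece [0, 3/2): integrate t**(5/2) against the kernel
∫ over [3/2, 2) of t**3*log(t)·t^(s-1) joins the sum
for t in [2, ∞): the term is ∫ t**(-2)·t^(s-1)

on [0, 3/2): t**(5/2)
on [3/2, 2): t**3*log(t)
on [2, oo): t**(-2)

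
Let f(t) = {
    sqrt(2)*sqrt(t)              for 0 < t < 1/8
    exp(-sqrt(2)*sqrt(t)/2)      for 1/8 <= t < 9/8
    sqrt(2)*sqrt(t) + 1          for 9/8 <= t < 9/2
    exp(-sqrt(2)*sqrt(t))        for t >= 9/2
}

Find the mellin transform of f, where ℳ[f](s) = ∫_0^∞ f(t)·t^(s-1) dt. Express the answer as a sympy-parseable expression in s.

(2**(2*s + 1)*s*(2*s + 1)*uppergamma(2*s, 3) + 2**(4*s + 1)*s*(2*s + 1)*uppergamma(2*s, 1/4) - 2**(4*s + 1)*s*(2*s + 1)*uppergamma(2*s, 3/4) + 8*36**s*s + 36**s - 5*9**s*s - 9**s + s)/(8**s*s*(2*s + 1))
  Re(s) > -1/2

reversing the common scale on t: sqrt(t) on [0, 1/4); exp(-sqrt(t)/2) on [1/4, 9/4); sqrt(t) + 1 on [9/4, 9); …
invert the power substitution to get t on [0, 1/2); exp(-t/2) on [1/2, 3/2); t + 1 on [3/2, 3); …
breakpoints 1/8, 9/8, 9/2: one integral from each of the 4 segments
segment [0, 1/8) carries sqrt(2)*sqrt(t); integrate it
piece [1/8, 9/8): integrate exp(-sqrt(2)*sqrt(t)/2) against the kernel
∫ over [9/8, 9/2) of (sqrt(2)*sqrt(t) + 1)·t^(s-1) joins the sum
[9/2, ∞) adds the kernel integral of exp(-sqrt(2)*sqrt(t))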